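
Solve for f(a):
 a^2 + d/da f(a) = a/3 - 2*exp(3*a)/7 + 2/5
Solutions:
 f(a) = C1 - a^3/3 + a^2/6 + 2*a/5 - 2*exp(3*a)/21


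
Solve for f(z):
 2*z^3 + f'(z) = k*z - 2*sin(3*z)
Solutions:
 f(z) = C1 + k*z^2/2 - z^4/2 + 2*cos(3*z)/3


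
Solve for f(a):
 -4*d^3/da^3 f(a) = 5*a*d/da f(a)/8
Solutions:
 f(a) = C1 + Integral(C2*airyai(-10^(1/3)*a/4) + C3*airybi(-10^(1/3)*a/4), a)


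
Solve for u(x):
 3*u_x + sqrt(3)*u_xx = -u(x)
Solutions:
 u(x) = C1*exp(sqrt(3)*x*(-3 + sqrt(9 - 4*sqrt(3)))/6) + C2*exp(-sqrt(3)*x*(sqrt(9 - 4*sqrt(3)) + 3)/6)


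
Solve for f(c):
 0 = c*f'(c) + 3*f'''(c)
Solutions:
 f(c) = C1 + Integral(C2*airyai(-3^(2/3)*c/3) + C3*airybi(-3^(2/3)*c/3), c)


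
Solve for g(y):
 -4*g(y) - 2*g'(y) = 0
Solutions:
 g(y) = C1*exp(-2*y)


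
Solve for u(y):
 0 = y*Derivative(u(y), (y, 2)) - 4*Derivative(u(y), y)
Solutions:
 u(y) = C1 + C2*y^5


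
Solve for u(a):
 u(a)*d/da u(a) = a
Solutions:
 u(a) = -sqrt(C1 + a^2)
 u(a) = sqrt(C1 + a^2)


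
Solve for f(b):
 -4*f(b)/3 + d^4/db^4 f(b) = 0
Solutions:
 f(b) = C1*exp(-sqrt(2)*3^(3/4)*b/3) + C2*exp(sqrt(2)*3^(3/4)*b/3) + C3*sin(sqrt(2)*3^(3/4)*b/3) + C4*cos(sqrt(2)*3^(3/4)*b/3)


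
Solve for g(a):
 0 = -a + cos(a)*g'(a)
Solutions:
 g(a) = C1 + Integral(a/cos(a), a)


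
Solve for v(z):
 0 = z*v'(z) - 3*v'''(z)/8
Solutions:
 v(z) = C1 + Integral(C2*airyai(2*3^(2/3)*z/3) + C3*airybi(2*3^(2/3)*z/3), z)


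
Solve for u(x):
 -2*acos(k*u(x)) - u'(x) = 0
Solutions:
 Integral(1/acos(_y*k), (_y, u(x))) = C1 - 2*x


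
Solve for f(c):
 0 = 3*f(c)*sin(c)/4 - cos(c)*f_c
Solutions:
 f(c) = C1/cos(c)^(3/4)


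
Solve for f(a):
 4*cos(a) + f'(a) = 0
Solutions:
 f(a) = C1 - 4*sin(a)


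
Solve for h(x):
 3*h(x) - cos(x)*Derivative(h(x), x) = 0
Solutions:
 h(x) = C1*(sin(x) + 1)^(3/2)/(sin(x) - 1)^(3/2)


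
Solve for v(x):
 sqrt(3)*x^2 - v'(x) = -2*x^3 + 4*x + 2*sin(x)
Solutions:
 v(x) = C1 + x^4/2 + sqrt(3)*x^3/3 - 2*x^2 + 2*cos(x)


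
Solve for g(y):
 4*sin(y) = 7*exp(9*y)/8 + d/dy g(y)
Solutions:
 g(y) = C1 - 7*exp(9*y)/72 - 4*cos(y)


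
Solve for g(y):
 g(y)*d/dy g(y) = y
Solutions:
 g(y) = -sqrt(C1 + y^2)
 g(y) = sqrt(C1 + y^2)


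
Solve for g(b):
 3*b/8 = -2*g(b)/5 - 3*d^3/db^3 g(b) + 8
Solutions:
 g(b) = C3*exp(-15^(2/3)*2^(1/3)*b/15) - 15*b/16 + (C1*sin(2^(1/3)*3^(1/6)*5^(2/3)*b/10) + C2*cos(2^(1/3)*3^(1/6)*5^(2/3)*b/10))*exp(15^(2/3)*2^(1/3)*b/30) + 20


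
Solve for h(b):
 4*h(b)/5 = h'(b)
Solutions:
 h(b) = C1*exp(4*b/5)


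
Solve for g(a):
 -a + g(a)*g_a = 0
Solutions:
 g(a) = -sqrt(C1 + a^2)
 g(a) = sqrt(C1 + a^2)


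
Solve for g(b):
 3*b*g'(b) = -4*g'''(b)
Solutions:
 g(b) = C1 + Integral(C2*airyai(-6^(1/3)*b/2) + C3*airybi(-6^(1/3)*b/2), b)


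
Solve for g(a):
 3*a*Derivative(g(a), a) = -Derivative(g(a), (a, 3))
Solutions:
 g(a) = C1 + Integral(C2*airyai(-3^(1/3)*a) + C3*airybi(-3^(1/3)*a), a)


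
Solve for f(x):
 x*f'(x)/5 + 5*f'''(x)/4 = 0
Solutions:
 f(x) = C1 + Integral(C2*airyai(-2^(2/3)*5^(1/3)*x/5) + C3*airybi(-2^(2/3)*5^(1/3)*x/5), x)


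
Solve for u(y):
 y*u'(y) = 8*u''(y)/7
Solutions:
 u(y) = C1 + C2*erfi(sqrt(7)*y/4)


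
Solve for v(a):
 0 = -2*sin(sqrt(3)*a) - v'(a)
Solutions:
 v(a) = C1 + 2*sqrt(3)*cos(sqrt(3)*a)/3


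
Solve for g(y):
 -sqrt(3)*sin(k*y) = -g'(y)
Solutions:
 g(y) = C1 - sqrt(3)*cos(k*y)/k


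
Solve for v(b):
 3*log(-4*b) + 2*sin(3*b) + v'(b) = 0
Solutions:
 v(b) = C1 - 3*b*log(-b) - 6*b*log(2) + 3*b + 2*cos(3*b)/3


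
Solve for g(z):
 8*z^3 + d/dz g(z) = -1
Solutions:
 g(z) = C1 - 2*z^4 - z


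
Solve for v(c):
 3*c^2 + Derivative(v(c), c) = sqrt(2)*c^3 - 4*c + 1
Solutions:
 v(c) = C1 + sqrt(2)*c^4/4 - c^3 - 2*c^2 + c


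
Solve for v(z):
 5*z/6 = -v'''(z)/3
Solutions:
 v(z) = C1 + C2*z + C3*z^2 - 5*z^4/48


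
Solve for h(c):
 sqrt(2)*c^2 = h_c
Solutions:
 h(c) = C1 + sqrt(2)*c^3/3


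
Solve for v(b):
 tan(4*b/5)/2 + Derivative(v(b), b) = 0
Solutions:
 v(b) = C1 + 5*log(cos(4*b/5))/8


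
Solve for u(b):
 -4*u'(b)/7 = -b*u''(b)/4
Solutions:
 u(b) = C1 + C2*b^(23/7)


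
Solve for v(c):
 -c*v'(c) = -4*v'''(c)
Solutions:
 v(c) = C1 + Integral(C2*airyai(2^(1/3)*c/2) + C3*airybi(2^(1/3)*c/2), c)


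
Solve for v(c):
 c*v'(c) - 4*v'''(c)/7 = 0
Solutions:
 v(c) = C1 + Integral(C2*airyai(14^(1/3)*c/2) + C3*airybi(14^(1/3)*c/2), c)


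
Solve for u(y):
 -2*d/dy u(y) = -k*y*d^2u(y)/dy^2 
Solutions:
 u(y) = C1 + y^(((re(k) + 2)*re(k) + im(k)^2)/(re(k)^2 + im(k)^2))*(C2*sin(2*log(y)*Abs(im(k))/(re(k)^2 + im(k)^2)) + C3*cos(2*log(y)*im(k)/(re(k)^2 + im(k)^2)))


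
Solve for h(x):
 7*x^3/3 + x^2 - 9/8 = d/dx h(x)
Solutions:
 h(x) = C1 + 7*x^4/12 + x^3/3 - 9*x/8


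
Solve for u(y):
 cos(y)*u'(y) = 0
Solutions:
 u(y) = C1


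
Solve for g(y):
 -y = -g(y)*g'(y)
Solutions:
 g(y) = -sqrt(C1 + y^2)
 g(y) = sqrt(C1 + y^2)


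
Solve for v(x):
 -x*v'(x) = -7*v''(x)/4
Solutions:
 v(x) = C1 + C2*erfi(sqrt(14)*x/7)


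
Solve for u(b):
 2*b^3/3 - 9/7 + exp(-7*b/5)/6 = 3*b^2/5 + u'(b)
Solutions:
 u(b) = C1 + b^4/6 - b^3/5 - 9*b/7 - 5*exp(-7*b/5)/42


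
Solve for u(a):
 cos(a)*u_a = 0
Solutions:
 u(a) = C1


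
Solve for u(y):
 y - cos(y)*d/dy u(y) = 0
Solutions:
 u(y) = C1 + Integral(y/cos(y), y)


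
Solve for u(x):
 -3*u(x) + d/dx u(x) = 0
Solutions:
 u(x) = C1*exp(3*x)


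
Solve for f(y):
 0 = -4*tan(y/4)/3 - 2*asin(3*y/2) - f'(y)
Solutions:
 f(y) = C1 - 2*y*asin(3*y/2) - 2*sqrt(4 - 9*y^2)/3 + 16*log(cos(y/4))/3


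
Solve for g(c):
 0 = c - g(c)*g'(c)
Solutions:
 g(c) = -sqrt(C1 + c^2)
 g(c) = sqrt(C1 + c^2)


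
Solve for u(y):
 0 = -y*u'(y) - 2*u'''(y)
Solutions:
 u(y) = C1 + Integral(C2*airyai(-2^(2/3)*y/2) + C3*airybi(-2^(2/3)*y/2), y)


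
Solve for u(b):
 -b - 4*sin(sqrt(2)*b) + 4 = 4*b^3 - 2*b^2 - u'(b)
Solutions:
 u(b) = C1 + b^4 - 2*b^3/3 + b^2/2 - 4*b - 2*sqrt(2)*cos(sqrt(2)*b)


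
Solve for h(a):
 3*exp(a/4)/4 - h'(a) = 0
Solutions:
 h(a) = C1 + 3*exp(a/4)


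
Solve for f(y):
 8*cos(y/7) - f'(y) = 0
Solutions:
 f(y) = C1 + 56*sin(y/7)


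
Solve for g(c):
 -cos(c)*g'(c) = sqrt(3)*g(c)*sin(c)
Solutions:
 g(c) = C1*cos(c)^(sqrt(3))


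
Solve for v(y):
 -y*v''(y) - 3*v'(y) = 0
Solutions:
 v(y) = C1 + C2/y^2


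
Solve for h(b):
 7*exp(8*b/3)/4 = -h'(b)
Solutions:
 h(b) = C1 - 21*exp(8*b/3)/32


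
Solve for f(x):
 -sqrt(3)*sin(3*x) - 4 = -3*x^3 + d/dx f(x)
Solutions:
 f(x) = C1 + 3*x^4/4 - 4*x + sqrt(3)*cos(3*x)/3


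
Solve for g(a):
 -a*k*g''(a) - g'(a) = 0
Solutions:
 g(a) = C1 + a^(((re(k) - 1)*re(k) + im(k)^2)/(re(k)^2 + im(k)^2))*(C2*sin(log(a)*Abs(im(k))/(re(k)^2 + im(k)^2)) + C3*cos(log(a)*im(k)/(re(k)^2 + im(k)^2)))


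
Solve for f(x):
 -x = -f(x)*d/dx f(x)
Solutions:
 f(x) = -sqrt(C1 + x^2)
 f(x) = sqrt(C1 + x^2)


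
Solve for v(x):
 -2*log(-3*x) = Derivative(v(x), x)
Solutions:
 v(x) = C1 - 2*x*log(-x) + 2*x*(1 - log(3))


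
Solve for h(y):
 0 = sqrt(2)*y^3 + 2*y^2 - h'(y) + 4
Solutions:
 h(y) = C1 + sqrt(2)*y^4/4 + 2*y^3/3 + 4*y


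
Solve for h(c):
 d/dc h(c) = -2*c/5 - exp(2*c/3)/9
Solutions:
 h(c) = C1 - c^2/5 - exp(2*c/3)/6


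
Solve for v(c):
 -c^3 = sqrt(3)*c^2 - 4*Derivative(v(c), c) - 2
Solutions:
 v(c) = C1 + c^4/16 + sqrt(3)*c^3/12 - c/2


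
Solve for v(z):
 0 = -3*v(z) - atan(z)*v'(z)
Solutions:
 v(z) = C1*exp(-3*Integral(1/atan(z), z))


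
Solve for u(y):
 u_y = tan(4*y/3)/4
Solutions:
 u(y) = C1 - 3*log(cos(4*y/3))/16


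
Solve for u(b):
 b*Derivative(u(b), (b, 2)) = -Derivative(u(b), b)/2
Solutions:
 u(b) = C1 + C2*sqrt(b)


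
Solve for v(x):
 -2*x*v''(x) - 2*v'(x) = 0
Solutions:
 v(x) = C1 + C2*log(x)


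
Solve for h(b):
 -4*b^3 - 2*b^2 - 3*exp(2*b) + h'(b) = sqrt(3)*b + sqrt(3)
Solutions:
 h(b) = C1 + b^4 + 2*b^3/3 + sqrt(3)*b^2/2 + sqrt(3)*b + 3*exp(2*b)/2


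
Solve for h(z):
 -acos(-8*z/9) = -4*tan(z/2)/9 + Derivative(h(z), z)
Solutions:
 h(z) = C1 - z*acos(-8*z/9) - sqrt(81 - 64*z^2)/8 - 8*log(cos(z/2))/9


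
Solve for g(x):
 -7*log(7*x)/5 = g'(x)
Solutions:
 g(x) = C1 - 7*x*log(x)/5 - 7*x*log(7)/5 + 7*x/5


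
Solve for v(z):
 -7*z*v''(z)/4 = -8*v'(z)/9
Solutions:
 v(z) = C1 + C2*z^(95/63)


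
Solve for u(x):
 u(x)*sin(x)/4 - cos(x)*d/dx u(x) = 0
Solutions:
 u(x) = C1/cos(x)^(1/4)


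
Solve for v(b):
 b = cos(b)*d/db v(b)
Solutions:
 v(b) = C1 + Integral(b/cos(b), b)


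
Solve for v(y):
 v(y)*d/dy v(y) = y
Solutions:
 v(y) = -sqrt(C1 + y^2)
 v(y) = sqrt(C1 + y^2)


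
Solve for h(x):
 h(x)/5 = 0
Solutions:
 h(x) = 0


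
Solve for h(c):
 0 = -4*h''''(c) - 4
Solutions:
 h(c) = C1 + C2*c + C3*c^2 + C4*c^3 - c^4/24


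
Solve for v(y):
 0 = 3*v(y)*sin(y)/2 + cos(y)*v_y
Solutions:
 v(y) = C1*cos(y)^(3/2)


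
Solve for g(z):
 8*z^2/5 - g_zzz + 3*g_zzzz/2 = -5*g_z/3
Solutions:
 g(z) = C1 + C2*exp(z*(4/(9*sqrt(1945) + 397)^(1/3) + 4 + (9*sqrt(1945) + 397)^(1/3))/18)*sin(sqrt(3)*z*(-(9*sqrt(1945) + 397)^(1/3) + 4/(9*sqrt(1945) + 397)^(1/3))/18) + C3*exp(z*(4/(9*sqrt(1945) + 397)^(1/3) + 4 + (9*sqrt(1945) + 397)^(1/3))/18)*cos(sqrt(3)*z*(-(9*sqrt(1945) + 397)^(1/3) + 4/(9*sqrt(1945) + 397)^(1/3))/18) + C4*exp(z*(-(9*sqrt(1945) + 397)^(1/3) - 4/(9*sqrt(1945) + 397)^(1/3) + 2)/9) - 8*z^3/25 - 144*z/125


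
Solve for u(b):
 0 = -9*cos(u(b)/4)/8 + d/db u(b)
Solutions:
 -9*b/8 - 2*log(sin(u(b)/4) - 1) + 2*log(sin(u(b)/4) + 1) = C1


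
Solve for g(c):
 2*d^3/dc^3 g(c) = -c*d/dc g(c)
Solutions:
 g(c) = C1 + Integral(C2*airyai(-2^(2/3)*c/2) + C3*airybi(-2^(2/3)*c/2), c)


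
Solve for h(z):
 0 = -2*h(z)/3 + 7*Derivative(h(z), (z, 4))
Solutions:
 h(z) = C1*exp(-2^(1/4)*21^(3/4)*z/21) + C2*exp(2^(1/4)*21^(3/4)*z/21) + C3*sin(2^(1/4)*21^(3/4)*z/21) + C4*cos(2^(1/4)*21^(3/4)*z/21)


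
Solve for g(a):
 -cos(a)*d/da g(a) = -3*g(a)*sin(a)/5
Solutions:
 g(a) = C1/cos(a)^(3/5)


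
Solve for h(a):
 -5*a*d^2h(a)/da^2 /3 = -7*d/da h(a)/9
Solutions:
 h(a) = C1 + C2*a^(22/15)


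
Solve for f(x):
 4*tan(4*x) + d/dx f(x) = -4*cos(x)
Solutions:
 f(x) = C1 + log(cos(4*x)) - 4*sin(x)


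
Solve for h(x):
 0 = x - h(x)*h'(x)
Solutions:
 h(x) = -sqrt(C1 + x^2)
 h(x) = sqrt(C1 + x^2)


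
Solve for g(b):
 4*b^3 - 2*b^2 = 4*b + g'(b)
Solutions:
 g(b) = C1 + b^4 - 2*b^3/3 - 2*b^2


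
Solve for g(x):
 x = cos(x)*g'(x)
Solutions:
 g(x) = C1 + Integral(x/cos(x), x)


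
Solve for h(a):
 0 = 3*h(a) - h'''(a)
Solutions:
 h(a) = C3*exp(3^(1/3)*a) + (C1*sin(3^(5/6)*a/2) + C2*cos(3^(5/6)*a/2))*exp(-3^(1/3)*a/2)


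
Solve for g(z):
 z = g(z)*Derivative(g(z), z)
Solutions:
 g(z) = -sqrt(C1 + z^2)
 g(z) = sqrt(C1 + z^2)


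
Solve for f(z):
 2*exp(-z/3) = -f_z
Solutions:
 f(z) = C1 + 6*exp(-z/3)


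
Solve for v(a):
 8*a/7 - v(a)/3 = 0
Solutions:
 v(a) = 24*a/7


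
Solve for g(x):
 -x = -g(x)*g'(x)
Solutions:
 g(x) = -sqrt(C1 + x^2)
 g(x) = sqrt(C1 + x^2)


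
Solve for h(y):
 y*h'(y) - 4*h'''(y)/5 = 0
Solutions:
 h(y) = C1 + Integral(C2*airyai(10^(1/3)*y/2) + C3*airybi(10^(1/3)*y/2), y)


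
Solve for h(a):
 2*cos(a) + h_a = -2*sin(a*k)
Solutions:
 h(a) = C1 - 2*sin(a) + 2*cos(a*k)/k


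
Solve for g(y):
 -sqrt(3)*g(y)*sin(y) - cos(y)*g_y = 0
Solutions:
 g(y) = C1*cos(y)^(sqrt(3))


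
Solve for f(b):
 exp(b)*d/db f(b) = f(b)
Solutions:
 f(b) = C1*exp(-exp(-b))


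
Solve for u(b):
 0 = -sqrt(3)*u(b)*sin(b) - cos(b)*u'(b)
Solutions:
 u(b) = C1*cos(b)^(sqrt(3))


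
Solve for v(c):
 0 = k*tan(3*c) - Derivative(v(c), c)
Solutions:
 v(c) = C1 - k*log(cos(3*c))/3


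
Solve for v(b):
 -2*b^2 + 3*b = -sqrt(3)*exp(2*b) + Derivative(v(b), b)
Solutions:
 v(b) = C1 - 2*b^3/3 + 3*b^2/2 + sqrt(3)*exp(2*b)/2


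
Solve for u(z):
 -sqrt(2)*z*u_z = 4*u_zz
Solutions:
 u(z) = C1 + C2*erf(2^(3/4)*z/4)


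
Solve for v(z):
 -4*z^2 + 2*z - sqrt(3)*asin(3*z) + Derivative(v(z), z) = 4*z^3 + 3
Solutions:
 v(z) = C1 + z^4 + 4*z^3/3 - z^2 + 3*z + sqrt(3)*(z*asin(3*z) + sqrt(1 - 9*z^2)/3)


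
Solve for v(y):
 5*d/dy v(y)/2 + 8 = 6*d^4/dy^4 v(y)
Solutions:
 v(y) = C1 + C4*exp(90^(1/3)*y/6) - 16*y/5 + (C2*sin(10^(1/3)*3^(1/6)*y/4) + C3*cos(10^(1/3)*3^(1/6)*y/4))*exp(-90^(1/3)*y/12)


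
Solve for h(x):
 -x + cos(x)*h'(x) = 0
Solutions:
 h(x) = C1 + Integral(x/cos(x), x)


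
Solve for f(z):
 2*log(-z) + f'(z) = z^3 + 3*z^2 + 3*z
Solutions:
 f(z) = C1 + z^4/4 + z^3 + 3*z^2/2 - 2*z*log(-z) + 2*z


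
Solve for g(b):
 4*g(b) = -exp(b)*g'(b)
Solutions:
 g(b) = C1*exp(4*exp(-b))


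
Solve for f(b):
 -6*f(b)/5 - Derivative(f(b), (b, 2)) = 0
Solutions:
 f(b) = C1*sin(sqrt(30)*b/5) + C2*cos(sqrt(30)*b/5)


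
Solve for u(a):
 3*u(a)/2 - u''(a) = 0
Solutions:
 u(a) = C1*exp(-sqrt(6)*a/2) + C2*exp(sqrt(6)*a/2)


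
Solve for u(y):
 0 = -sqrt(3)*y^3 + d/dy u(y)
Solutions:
 u(y) = C1 + sqrt(3)*y^4/4


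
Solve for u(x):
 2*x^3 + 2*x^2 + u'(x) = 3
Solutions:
 u(x) = C1 - x^4/2 - 2*x^3/3 + 3*x


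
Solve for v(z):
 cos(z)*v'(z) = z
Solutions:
 v(z) = C1 + Integral(z/cos(z), z)


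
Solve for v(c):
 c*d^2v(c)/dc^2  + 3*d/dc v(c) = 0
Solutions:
 v(c) = C1 + C2/c^2


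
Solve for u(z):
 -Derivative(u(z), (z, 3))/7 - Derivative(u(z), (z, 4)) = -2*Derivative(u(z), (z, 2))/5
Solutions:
 u(z) = C1 + C2*z + C3*exp(z*(-5 + sqrt(1985))/70) + C4*exp(-z*(5 + sqrt(1985))/70)


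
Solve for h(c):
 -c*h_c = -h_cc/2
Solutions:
 h(c) = C1 + C2*erfi(c)


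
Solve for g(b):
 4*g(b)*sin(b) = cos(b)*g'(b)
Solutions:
 g(b) = C1/cos(b)^4


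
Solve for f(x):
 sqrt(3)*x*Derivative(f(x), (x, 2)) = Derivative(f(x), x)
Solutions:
 f(x) = C1 + C2*x^(sqrt(3)/3 + 1)


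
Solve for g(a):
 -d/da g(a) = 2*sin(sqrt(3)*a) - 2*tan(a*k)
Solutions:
 g(a) = C1 + 2*Piecewise((-log(cos(a*k))/k, Ne(k, 0)), (0, True)) + 2*sqrt(3)*cos(sqrt(3)*a)/3


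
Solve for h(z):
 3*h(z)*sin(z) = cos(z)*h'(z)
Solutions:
 h(z) = C1/cos(z)^3


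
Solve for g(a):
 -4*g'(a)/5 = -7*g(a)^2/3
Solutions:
 g(a) = -12/(C1 + 35*a)


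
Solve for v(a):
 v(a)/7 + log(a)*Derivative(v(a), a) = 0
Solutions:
 v(a) = C1*exp(-li(a)/7)


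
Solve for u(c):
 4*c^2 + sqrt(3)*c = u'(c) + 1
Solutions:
 u(c) = C1 + 4*c^3/3 + sqrt(3)*c^2/2 - c


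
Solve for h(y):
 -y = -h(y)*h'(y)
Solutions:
 h(y) = -sqrt(C1 + y^2)
 h(y) = sqrt(C1 + y^2)


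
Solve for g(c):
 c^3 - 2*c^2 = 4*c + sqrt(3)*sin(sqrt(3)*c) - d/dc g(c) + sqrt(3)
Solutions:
 g(c) = C1 - c^4/4 + 2*c^3/3 + 2*c^2 + sqrt(3)*c - cos(sqrt(3)*c)


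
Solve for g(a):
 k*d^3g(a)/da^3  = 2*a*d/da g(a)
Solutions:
 g(a) = C1 + Integral(C2*airyai(2^(1/3)*a*(1/k)^(1/3)) + C3*airybi(2^(1/3)*a*(1/k)^(1/3)), a)


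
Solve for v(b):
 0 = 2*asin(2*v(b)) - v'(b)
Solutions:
 Integral(1/asin(2*_y), (_y, v(b))) = C1 + 2*b


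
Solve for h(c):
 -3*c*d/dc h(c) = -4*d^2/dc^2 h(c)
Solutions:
 h(c) = C1 + C2*erfi(sqrt(6)*c/4)


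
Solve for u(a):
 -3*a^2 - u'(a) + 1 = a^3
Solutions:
 u(a) = C1 - a^4/4 - a^3 + a


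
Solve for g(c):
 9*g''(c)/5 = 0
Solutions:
 g(c) = C1 + C2*c


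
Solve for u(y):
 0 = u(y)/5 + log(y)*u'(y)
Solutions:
 u(y) = C1*exp(-li(y)/5)


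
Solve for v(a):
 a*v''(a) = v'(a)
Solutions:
 v(a) = C1 + C2*a^2


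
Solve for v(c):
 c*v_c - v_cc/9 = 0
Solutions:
 v(c) = C1 + C2*erfi(3*sqrt(2)*c/2)


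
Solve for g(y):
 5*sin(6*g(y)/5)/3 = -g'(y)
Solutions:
 5*y/3 + 5*log(cos(6*g(y)/5) - 1)/12 - 5*log(cos(6*g(y)/5) + 1)/12 = C1


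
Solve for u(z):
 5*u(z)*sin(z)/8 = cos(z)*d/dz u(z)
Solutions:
 u(z) = C1/cos(z)^(5/8)


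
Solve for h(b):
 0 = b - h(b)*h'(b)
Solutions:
 h(b) = -sqrt(C1 + b^2)
 h(b) = sqrt(C1 + b^2)


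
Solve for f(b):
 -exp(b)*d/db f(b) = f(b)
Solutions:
 f(b) = C1*exp(exp(-b))


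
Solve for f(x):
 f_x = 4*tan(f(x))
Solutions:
 f(x) = pi - asin(C1*exp(4*x))
 f(x) = asin(C1*exp(4*x))


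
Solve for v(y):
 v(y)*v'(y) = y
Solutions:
 v(y) = -sqrt(C1 + y^2)
 v(y) = sqrt(C1 + y^2)


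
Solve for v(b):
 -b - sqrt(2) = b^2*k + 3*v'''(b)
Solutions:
 v(b) = C1 + C2*b + C3*b^2 - b^5*k/180 - b^4/72 - sqrt(2)*b^3/18


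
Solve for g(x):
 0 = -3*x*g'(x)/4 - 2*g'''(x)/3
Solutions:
 g(x) = C1 + Integral(C2*airyai(-3^(2/3)*x/2) + C3*airybi(-3^(2/3)*x/2), x)


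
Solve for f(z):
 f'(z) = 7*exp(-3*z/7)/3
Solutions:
 f(z) = C1 - 49*exp(-3*z/7)/9


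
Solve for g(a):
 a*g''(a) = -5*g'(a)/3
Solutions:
 g(a) = C1 + C2/a^(2/3)


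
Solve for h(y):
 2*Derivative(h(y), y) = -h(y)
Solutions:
 h(y) = C1*exp(-y/2)


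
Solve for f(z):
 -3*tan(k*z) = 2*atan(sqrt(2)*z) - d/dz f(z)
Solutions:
 f(z) = C1 + 2*z*atan(sqrt(2)*z) + 3*Piecewise((-log(cos(k*z))/k, Ne(k, 0)), (0, True)) - sqrt(2)*log(2*z^2 + 1)/2


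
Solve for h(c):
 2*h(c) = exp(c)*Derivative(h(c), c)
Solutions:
 h(c) = C1*exp(-2*exp(-c))


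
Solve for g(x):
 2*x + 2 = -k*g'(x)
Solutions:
 g(x) = C1 - x^2/k - 2*x/k


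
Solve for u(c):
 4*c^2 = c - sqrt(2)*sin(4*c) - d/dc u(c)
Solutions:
 u(c) = C1 - 4*c^3/3 + c^2/2 + sqrt(2)*cos(4*c)/4


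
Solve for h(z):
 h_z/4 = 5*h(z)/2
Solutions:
 h(z) = C1*exp(10*z)


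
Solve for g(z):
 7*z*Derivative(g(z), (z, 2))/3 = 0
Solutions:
 g(z) = C1 + C2*z


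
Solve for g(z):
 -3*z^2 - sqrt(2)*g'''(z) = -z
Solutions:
 g(z) = C1 + C2*z + C3*z^2 - sqrt(2)*z^5/40 + sqrt(2)*z^4/48


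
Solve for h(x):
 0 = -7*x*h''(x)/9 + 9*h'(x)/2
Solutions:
 h(x) = C1 + C2*x^(95/14)


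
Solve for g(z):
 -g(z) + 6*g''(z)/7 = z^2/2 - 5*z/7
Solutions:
 g(z) = C1*exp(-sqrt(42)*z/6) + C2*exp(sqrt(42)*z/6) - z^2/2 + 5*z/7 - 6/7


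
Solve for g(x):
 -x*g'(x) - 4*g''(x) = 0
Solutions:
 g(x) = C1 + C2*erf(sqrt(2)*x/4)


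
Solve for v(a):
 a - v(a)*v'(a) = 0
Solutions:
 v(a) = -sqrt(C1 + a^2)
 v(a) = sqrt(C1 + a^2)


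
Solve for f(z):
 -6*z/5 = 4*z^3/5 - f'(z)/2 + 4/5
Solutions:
 f(z) = C1 + 2*z^4/5 + 6*z^2/5 + 8*z/5


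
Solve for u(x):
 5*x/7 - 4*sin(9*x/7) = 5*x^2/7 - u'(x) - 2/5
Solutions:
 u(x) = C1 + 5*x^3/21 - 5*x^2/14 - 2*x/5 - 28*cos(9*x/7)/9


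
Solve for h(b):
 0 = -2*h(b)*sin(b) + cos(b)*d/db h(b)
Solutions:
 h(b) = C1/cos(b)^2


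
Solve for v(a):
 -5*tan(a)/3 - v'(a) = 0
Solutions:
 v(a) = C1 + 5*log(cos(a))/3


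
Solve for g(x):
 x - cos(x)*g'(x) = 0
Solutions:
 g(x) = C1 + Integral(x/cos(x), x)


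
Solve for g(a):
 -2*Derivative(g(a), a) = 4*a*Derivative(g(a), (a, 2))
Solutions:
 g(a) = C1 + C2*sqrt(a)


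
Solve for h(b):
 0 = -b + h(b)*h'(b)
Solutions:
 h(b) = -sqrt(C1 + b^2)
 h(b) = sqrt(C1 + b^2)


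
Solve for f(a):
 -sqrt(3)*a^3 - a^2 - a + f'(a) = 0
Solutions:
 f(a) = C1 + sqrt(3)*a^4/4 + a^3/3 + a^2/2


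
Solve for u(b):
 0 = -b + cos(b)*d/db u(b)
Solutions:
 u(b) = C1 + Integral(b/cos(b), b)


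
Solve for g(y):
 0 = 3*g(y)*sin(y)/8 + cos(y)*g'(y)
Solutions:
 g(y) = C1*cos(y)^(3/8)


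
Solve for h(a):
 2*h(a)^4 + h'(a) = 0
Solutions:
 h(a) = (-3^(2/3) - 3*3^(1/6)*I)*(1/(C1 + 2*a))^(1/3)/6
 h(a) = (-3^(2/3) + 3*3^(1/6)*I)*(1/(C1 + 2*a))^(1/3)/6
 h(a) = (1/(C1 + 6*a))^(1/3)


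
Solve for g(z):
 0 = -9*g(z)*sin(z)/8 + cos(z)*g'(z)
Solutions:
 g(z) = C1/cos(z)^(9/8)


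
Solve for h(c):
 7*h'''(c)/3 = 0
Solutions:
 h(c) = C1 + C2*c + C3*c^2


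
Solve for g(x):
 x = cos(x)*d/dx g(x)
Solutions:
 g(x) = C1 + Integral(x/cos(x), x)


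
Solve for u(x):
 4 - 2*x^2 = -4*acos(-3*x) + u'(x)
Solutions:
 u(x) = C1 - 2*x^3/3 + 4*x*acos(-3*x) + 4*x + 4*sqrt(1 - 9*x^2)/3


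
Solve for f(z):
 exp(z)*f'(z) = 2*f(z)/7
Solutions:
 f(z) = C1*exp(-2*exp(-z)/7)


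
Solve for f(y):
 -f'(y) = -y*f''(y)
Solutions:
 f(y) = C1 + C2*y^2


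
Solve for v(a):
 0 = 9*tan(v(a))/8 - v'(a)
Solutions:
 v(a) = pi - asin(C1*exp(9*a/8))
 v(a) = asin(C1*exp(9*a/8))


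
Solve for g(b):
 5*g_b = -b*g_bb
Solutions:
 g(b) = C1 + C2/b^4


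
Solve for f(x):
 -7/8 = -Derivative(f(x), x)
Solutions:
 f(x) = C1 + 7*x/8


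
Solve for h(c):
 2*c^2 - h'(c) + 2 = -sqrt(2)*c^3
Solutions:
 h(c) = C1 + sqrt(2)*c^4/4 + 2*c^3/3 + 2*c


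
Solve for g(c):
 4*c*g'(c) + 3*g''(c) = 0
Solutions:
 g(c) = C1 + C2*erf(sqrt(6)*c/3)


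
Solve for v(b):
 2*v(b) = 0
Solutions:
 v(b) = 0


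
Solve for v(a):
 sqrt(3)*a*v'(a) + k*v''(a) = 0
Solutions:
 v(a) = C1 + C2*sqrt(k)*erf(sqrt(2)*3^(1/4)*a*sqrt(1/k)/2)


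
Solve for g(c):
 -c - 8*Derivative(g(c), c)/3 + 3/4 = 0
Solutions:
 g(c) = C1 - 3*c^2/16 + 9*c/32


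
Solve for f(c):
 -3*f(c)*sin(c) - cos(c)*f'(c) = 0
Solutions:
 f(c) = C1*cos(c)^3


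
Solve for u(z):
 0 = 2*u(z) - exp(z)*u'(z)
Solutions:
 u(z) = C1*exp(-2*exp(-z))


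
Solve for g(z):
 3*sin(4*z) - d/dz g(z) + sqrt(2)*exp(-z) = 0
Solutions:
 g(z) = C1 - 3*cos(4*z)/4 - sqrt(2)*exp(-z)


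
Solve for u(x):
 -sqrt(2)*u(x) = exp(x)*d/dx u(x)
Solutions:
 u(x) = C1*exp(sqrt(2)*exp(-x))


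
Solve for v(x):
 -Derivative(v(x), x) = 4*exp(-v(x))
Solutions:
 v(x) = log(C1 - 4*x)


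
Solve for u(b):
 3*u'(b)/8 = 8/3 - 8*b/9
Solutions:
 u(b) = C1 - 32*b^2/27 + 64*b/9


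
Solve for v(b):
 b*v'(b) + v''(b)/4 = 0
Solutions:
 v(b) = C1 + C2*erf(sqrt(2)*b)


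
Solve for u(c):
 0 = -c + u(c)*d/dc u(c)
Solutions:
 u(c) = -sqrt(C1 + c^2)
 u(c) = sqrt(C1 + c^2)


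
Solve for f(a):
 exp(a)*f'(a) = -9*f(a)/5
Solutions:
 f(a) = C1*exp(9*exp(-a)/5)


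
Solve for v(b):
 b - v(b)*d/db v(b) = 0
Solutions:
 v(b) = -sqrt(C1 + b^2)
 v(b) = sqrt(C1 + b^2)


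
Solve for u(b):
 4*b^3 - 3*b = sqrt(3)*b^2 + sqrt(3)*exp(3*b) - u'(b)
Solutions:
 u(b) = C1 - b^4 + sqrt(3)*b^3/3 + 3*b^2/2 + sqrt(3)*exp(3*b)/3


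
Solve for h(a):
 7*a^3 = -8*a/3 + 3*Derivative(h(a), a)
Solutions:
 h(a) = C1 + 7*a^4/12 + 4*a^2/9


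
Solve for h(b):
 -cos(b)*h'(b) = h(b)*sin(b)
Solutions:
 h(b) = C1*cos(b)


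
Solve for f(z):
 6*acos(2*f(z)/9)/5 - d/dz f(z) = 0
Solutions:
 Integral(1/acos(2*_y/9), (_y, f(z))) = C1 + 6*z/5


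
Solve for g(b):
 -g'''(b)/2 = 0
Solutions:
 g(b) = C1 + C2*b + C3*b^2


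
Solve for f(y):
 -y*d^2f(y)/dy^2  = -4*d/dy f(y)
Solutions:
 f(y) = C1 + C2*y^5


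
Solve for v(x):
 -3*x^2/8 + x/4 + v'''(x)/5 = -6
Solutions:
 v(x) = C1 + C2*x + C3*x^2 + x^5/32 - 5*x^4/96 - 5*x^3


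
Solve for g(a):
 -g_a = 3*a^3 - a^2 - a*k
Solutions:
 g(a) = C1 - 3*a^4/4 + a^3/3 + a^2*k/2


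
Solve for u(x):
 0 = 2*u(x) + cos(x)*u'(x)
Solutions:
 u(x) = C1*(sin(x) - 1)/(sin(x) + 1)


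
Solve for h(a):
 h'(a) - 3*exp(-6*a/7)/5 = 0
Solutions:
 h(a) = C1 - 7*exp(-6*a/7)/10


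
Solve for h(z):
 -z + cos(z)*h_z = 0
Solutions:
 h(z) = C1 + Integral(z/cos(z), z)


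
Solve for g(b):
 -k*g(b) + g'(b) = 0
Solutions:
 g(b) = C1*exp(b*k)


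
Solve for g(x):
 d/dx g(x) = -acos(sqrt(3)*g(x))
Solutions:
 Integral(1/acos(sqrt(3)*_y), (_y, g(x))) = C1 - x


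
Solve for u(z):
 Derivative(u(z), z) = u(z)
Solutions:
 u(z) = C1*exp(z)


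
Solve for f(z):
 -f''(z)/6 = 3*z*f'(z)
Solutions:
 f(z) = C1 + C2*erf(3*z)


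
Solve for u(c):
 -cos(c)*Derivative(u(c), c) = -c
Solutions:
 u(c) = C1 + Integral(c/cos(c), c)


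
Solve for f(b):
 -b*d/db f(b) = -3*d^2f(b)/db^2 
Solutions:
 f(b) = C1 + C2*erfi(sqrt(6)*b/6)


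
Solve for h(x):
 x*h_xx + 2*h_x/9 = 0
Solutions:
 h(x) = C1 + C2*x^(7/9)


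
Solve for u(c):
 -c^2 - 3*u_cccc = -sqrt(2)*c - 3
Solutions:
 u(c) = C1 + C2*c + C3*c^2 + C4*c^3 - c^6/1080 + sqrt(2)*c^5/360 + c^4/24


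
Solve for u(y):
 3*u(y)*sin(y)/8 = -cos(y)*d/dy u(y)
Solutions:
 u(y) = C1*cos(y)^(3/8)


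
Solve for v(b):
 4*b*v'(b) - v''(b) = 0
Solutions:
 v(b) = C1 + C2*erfi(sqrt(2)*b)


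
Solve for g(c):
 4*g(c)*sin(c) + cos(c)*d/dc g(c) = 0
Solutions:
 g(c) = C1*cos(c)^4


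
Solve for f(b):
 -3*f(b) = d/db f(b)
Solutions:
 f(b) = C1*exp(-3*b)


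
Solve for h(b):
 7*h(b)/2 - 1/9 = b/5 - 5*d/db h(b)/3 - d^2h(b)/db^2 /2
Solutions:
 h(b) = 2*b/35 + (C1*sin(sqrt(38)*b/3) + C2*cos(sqrt(38)*b/3))*exp(-5*b/3) + 2/441


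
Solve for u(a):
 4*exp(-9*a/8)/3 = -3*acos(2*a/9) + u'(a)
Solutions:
 u(a) = C1 + 3*a*acos(2*a/9) - 3*sqrt(81 - 4*a^2)/2 - 32*exp(-9*a/8)/27


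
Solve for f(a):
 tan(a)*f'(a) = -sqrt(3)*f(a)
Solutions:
 f(a) = C1/sin(a)^(sqrt(3))


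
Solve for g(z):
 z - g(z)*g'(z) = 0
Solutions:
 g(z) = -sqrt(C1 + z^2)
 g(z) = sqrt(C1 + z^2)


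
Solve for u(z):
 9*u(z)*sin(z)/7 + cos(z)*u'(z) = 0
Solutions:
 u(z) = C1*cos(z)^(9/7)


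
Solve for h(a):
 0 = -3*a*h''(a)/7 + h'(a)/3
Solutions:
 h(a) = C1 + C2*a^(16/9)


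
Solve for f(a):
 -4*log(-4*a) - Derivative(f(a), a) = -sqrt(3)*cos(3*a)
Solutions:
 f(a) = C1 - 4*a*log(-a) - 8*a*log(2) + 4*a + sqrt(3)*sin(3*a)/3


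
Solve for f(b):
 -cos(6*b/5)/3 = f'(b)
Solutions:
 f(b) = C1 - 5*sin(6*b/5)/18


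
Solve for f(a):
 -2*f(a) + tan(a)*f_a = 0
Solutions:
 f(a) = C1*sin(a)^2


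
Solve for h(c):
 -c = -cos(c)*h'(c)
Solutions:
 h(c) = C1 + Integral(c/cos(c), c)


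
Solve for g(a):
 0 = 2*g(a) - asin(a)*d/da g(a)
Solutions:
 g(a) = C1*exp(2*Integral(1/asin(a), a))


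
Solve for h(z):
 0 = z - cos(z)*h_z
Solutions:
 h(z) = C1 + Integral(z/cos(z), z)


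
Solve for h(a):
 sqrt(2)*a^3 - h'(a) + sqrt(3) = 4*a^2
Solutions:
 h(a) = C1 + sqrt(2)*a^4/4 - 4*a^3/3 + sqrt(3)*a


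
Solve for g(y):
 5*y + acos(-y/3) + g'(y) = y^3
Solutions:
 g(y) = C1 + y^4/4 - 5*y^2/2 - y*acos(-y/3) - sqrt(9 - y^2)


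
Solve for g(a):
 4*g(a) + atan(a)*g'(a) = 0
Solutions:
 g(a) = C1*exp(-4*Integral(1/atan(a), a))


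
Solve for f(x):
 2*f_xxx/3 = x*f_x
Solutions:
 f(x) = C1 + Integral(C2*airyai(2^(2/3)*3^(1/3)*x/2) + C3*airybi(2^(2/3)*3^(1/3)*x/2), x)


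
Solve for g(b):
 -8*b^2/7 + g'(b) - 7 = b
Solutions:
 g(b) = C1 + 8*b^3/21 + b^2/2 + 7*b


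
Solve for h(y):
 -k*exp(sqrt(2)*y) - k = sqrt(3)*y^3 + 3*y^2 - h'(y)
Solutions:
 h(y) = C1 + k*y + sqrt(2)*k*exp(sqrt(2)*y)/2 + sqrt(3)*y^4/4 + y^3


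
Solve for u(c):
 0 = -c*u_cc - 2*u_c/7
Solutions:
 u(c) = C1 + C2*c^(5/7)


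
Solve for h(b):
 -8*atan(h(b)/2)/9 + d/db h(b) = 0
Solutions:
 Integral(1/atan(_y/2), (_y, h(b))) = C1 + 8*b/9


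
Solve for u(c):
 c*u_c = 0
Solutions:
 u(c) = C1


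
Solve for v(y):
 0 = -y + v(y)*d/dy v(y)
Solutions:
 v(y) = -sqrt(C1 + y^2)
 v(y) = sqrt(C1 + y^2)


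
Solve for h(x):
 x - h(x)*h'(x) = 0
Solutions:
 h(x) = -sqrt(C1 + x^2)
 h(x) = sqrt(C1 + x^2)


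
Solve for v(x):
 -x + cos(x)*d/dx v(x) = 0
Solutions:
 v(x) = C1 + Integral(x/cos(x), x)


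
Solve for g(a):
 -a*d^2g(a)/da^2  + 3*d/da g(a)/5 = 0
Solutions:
 g(a) = C1 + C2*a^(8/5)


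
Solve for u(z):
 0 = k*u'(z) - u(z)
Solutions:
 u(z) = C1*exp(z/k)


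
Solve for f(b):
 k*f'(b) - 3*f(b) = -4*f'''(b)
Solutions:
 f(b) = C1*exp(b*(-k/((-3^(1/3) + 3^(5/6)*I)*(sqrt(3)*sqrt(k^3 + 243) + 27)^(1/3)) - 3^(1/3)*(sqrt(3)*sqrt(k^3 + 243) + 27)^(1/3)/12 + 3^(5/6)*I*(sqrt(3)*sqrt(k^3 + 243) + 27)^(1/3)/12)) + C2*exp(b*(k/((3^(1/3) + 3^(5/6)*I)*(sqrt(3)*sqrt(k^3 + 243) + 27)^(1/3)) - 3^(1/3)*(sqrt(3)*sqrt(k^3 + 243) + 27)^(1/3)/12 - 3^(5/6)*I*(sqrt(3)*sqrt(k^3 + 243) + 27)^(1/3)/12)) + C3*exp(3^(1/3)*b*(-3^(1/3)*k/(sqrt(3)*sqrt(k^3 + 243) + 27)^(1/3) + (sqrt(3)*sqrt(k^3 + 243) + 27)^(1/3))/6)


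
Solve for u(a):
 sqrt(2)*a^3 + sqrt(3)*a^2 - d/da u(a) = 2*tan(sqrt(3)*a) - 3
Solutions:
 u(a) = C1 + sqrt(2)*a^4/4 + sqrt(3)*a^3/3 + 3*a + 2*sqrt(3)*log(cos(sqrt(3)*a))/3


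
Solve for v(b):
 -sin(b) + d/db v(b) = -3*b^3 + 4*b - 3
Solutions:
 v(b) = C1 - 3*b^4/4 + 2*b^2 - 3*b - cos(b)


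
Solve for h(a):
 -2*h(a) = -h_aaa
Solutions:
 h(a) = C3*exp(2^(1/3)*a) + (C1*sin(2^(1/3)*sqrt(3)*a/2) + C2*cos(2^(1/3)*sqrt(3)*a/2))*exp(-2^(1/3)*a/2)


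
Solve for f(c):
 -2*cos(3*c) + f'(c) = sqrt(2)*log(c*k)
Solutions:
 f(c) = C1 + sqrt(2)*c*(log(c*k) - 1) + 2*sin(3*c)/3


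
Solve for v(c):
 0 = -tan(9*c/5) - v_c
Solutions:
 v(c) = C1 + 5*log(cos(9*c/5))/9


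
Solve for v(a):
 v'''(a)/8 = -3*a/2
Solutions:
 v(a) = C1 + C2*a + C3*a^2 - a^4/2


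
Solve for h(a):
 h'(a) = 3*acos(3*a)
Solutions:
 h(a) = C1 + 3*a*acos(3*a) - sqrt(1 - 9*a^2)


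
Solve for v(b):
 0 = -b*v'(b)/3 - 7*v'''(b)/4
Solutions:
 v(b) = C1 + Integral(C2*airyai(-42^(2/3)*b/21) + C3*airybi(-42^(2/3)*b/21), b)


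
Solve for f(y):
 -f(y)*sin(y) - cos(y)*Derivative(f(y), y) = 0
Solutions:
 f(y) = C1*cos(y)


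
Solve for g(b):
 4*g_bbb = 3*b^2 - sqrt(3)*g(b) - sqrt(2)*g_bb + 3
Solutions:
 g(b) = C1*exp(b*(-2*sqrt(2) + 2^(2/3)/(sqrt(2) + 108*sqrt(3) + sqrt(-2 + (sqrt(2) + 108*sqrt(3))^2))^(1/3) + 2^(1/3)*(sqrt(2) + 108*sqrt(3) + sqrt(-2 + (sqrt(2) + 108*sqrt(3))^2))^(1/3))/24)*sin(2^(1/3)*sqrt(3)*b*(-(sqrt(2) + 108*sqrt(3) + sqrt(-2 + (sqrt(2) + 108*sqrt(3))^2))^(1/3) + 2^(1/3)/(sqrt(2) + 108*sqrt(3) + sqrt(-2 + (sqrt(2) + 108*sqrt(3))^2))^(1/3))/24) + C2*exp(b*(-2*sqrt(2) + 2^(2/3)/(sqrt(2) + 108*sqrt(3) + sqrt(-2 + (sqrt(2) + 108*sqrt(3))^2))^(1/3) + 2^(1/3)*(sqrt(2) + 108*sqrt(3) + sqrt(-2 + (sqrt(2) + 108*sqrt(3))^2))^(1/3))/24)*cos(2^(1/3)*sqrt(3)*b*(-(sqrt(2) + 108*sqrt(3) + sqrt(-2 + (sqrt(2) + 108*sqrt(3))^2))^(1/3) + 2^(1/3)/(sqrt(2) + 108*sqrt(3) + sqrt(-2 + (sqrt(2) + 108*sqrt(3))^2))^(1/3))/24) + C3*exp(-b*(2^(2/3)/(sqrt(2) + 108*sqrt(3) + sqrt(-2 + (sqrt(2) + 108*sqrt(3))^2))^(1/3) + sqrt(2) + 2^(1/3)*(sqrt(2) + 108*sqrt(3) + sqrt(-2 + (sqrt(2) + 108*sqrt(3))^2))^(1/3))/12) + sqrt(3)*b^2 - 2*sqrt(2) + sqrt(3)


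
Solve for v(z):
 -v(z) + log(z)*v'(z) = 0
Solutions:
 v(z) = C1*exp(li(z))


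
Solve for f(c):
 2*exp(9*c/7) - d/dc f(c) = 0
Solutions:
 f(c) = C1 + 14*exp(9*c/7)/9


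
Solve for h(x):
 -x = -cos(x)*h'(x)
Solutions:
 h(x) = C1 + Integral(x/cos(x), x)


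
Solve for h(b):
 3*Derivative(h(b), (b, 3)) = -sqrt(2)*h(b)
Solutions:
 h(b) = C3*exp(-2^(1/6)*3^(2/3)*b/3) + (C1*sin(6^(1/6)*b/2) + C2*cos(6^(1/6)*b/2))*exp(2^(1/6)*3^(2/3)*b/6)


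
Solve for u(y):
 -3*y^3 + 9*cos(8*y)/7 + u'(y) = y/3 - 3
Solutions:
 u(y) = C1 + 3*y^4/4 + y^2/6 - 3*y - 9*sin(8*y)/56


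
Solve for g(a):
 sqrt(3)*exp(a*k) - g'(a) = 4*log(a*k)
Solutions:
 g(a) = C1 - 4*a*log(a*k) + 4*a + Piecewise((sqrt(3)*exp(a*k)/k, Ne(k, 0)), (sqrt(3)*a, True))


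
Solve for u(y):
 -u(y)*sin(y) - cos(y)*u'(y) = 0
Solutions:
 u(y) = C1*cos(y)


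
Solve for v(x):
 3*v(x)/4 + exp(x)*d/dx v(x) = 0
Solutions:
 v(x) = C1*exp(3*exp(-x)/4)


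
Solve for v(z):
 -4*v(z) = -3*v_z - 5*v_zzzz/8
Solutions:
 v(z) = C1*exp(z*(-10^(2/3)*(19 + 3*sqrt(129))^(1/3) + 20*10^(1/3)/(19 + 3*sqrt(129))^(1/3) + 20)/30)*sin(10^(1/3)*sqrt(3)*z*(20/(19 + 3*sqrt(129))^(1/3) + 10^(1/3)*(19 + 3*sqrt(129))^(1/3))/30) + C2*exp(z*(-10^(2/3)*(19 + 3*sqrt(129))^(1/3) + 20*10^(1/3)/(19 + 3*sqrt(129))^(1/3) + 20)/30)*cos(10^(1/3)*sqrt(3)*z*(20/(19 + 3*sqrt(129))^(1/3) + 10^(1/3)*(19 + 3*sqrt(129))^(1/3))/30) + C3*exp(-2*z) + C4*exp(z*(-20*10^(1/3)/(19 + 3*sqrt(129))^(1/3) + 10 + 10^(2/3)*(19 + 3*sqrt(129))^(1/3))/15)


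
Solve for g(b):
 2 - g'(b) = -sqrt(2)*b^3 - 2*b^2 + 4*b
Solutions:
 g(b) = C1 + sqrt(2)*b^4/4 + 2*b^3/3 - 2*b^2 + 2*b


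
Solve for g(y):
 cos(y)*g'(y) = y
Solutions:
 g(y) = C1 + Integral(y/cos(y), y)


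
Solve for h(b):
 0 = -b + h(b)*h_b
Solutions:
 h(b) = -sqrt(C1 + b^2)
 h(b) = sqrt(C1 + b^2)


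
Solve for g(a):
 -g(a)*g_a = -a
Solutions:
 g(a) = -sqrt(C1 + a^2)
 g(a) = sqrt(C1 + a^2)


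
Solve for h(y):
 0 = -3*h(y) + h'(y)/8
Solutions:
 h(y) = C1*exp(24*y)


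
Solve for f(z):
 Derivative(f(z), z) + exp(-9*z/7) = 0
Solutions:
 f(z) = C1 + 7*exp(-9*z/7)/9


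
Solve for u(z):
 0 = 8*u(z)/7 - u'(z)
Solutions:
 u(z) = C1*exp(8*z/7)


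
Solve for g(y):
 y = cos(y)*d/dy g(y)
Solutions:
 g(y) = C1 + Integral(y/cos(y), y)


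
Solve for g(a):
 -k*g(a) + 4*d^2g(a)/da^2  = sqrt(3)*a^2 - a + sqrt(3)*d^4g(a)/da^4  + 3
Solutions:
 g(a) = C1*exp(-3^(3/4)*a*sqrt(2 - sqrt(-sqrt(3)*k + 4))/3) + C2*exp(3^(3/4)*a*sqrt(2 - sqrt(-sqrt(3)*k + 4))/3) + C3*exp(-3^(3/4)*a*sqrt(sqrt(-sqrt(3)*k + 4) + 2)/3) + C4*exp(3^(3/4)*a*sqrt(sqrt(-sqrt(3)*k + 4) + 2)/3) - sqrt(3)*a^2/k + a/k - 3/k - 8*sqrt(3)/k^2


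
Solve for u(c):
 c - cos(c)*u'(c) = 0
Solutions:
 u(c) = C1 + Integral(c/cos(c), c)


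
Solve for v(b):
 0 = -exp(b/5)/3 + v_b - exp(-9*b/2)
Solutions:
 v(b) = C1 + 5*exp(b/5)/3 - 2*exp(-9*b/2)/9


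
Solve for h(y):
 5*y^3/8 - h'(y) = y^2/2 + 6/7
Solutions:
 h(y) = C1 + 5*y^4/32 - y^3/6 - 6*y/7


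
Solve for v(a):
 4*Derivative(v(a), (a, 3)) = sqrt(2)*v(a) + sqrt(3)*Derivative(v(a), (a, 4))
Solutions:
 v(a) = C1*exp(a*(-sqrt(6)*sqrt(6^(1/3)/(sqrt(9 - sqrt(6)) + 3)^(1/3) + 2 + 6^(1/6)*(sqrt(9 - sqrt(6)) + 3)^(1/3)) + 2*sqrt(3))/6)*sin(sqrt(6)*a*sqrt(-4 + 6^(1/3)/(sqrt(9 - sqrt(6)) + 3)^(1/3) + 6^(1/6)*(sqrt(9 - sqrt(6)) + 3)^(1/3) + 4*sqrt(2)/sqrt(6^(1/3)/(sqrt(9 - sqrt(6)) + 3)^(1/3) + 2 + 6^(1/6)*(sqrt(9 - sqrt(6)) + 3)^(1/3)))/6) + C2*exp(a*(-sqrt(6)*sqrt(6^(1/3)/(sqrt(9 - sqrt(6)) + 3)^(1/3) + 2 + 6^(1/6)*(sqrt(9 - sqrt(6)) + 3)^(1/3)) + 2*sqrt(3))/6)*cos(sqrt(6)*a*sqrt(-4 + 6^(1/3)/(sqrt(9 - sqrt(6)) + 3)^(1/3) + 6^(1/6)*(sqrt(9 - sqrt(6)) + 3)^(1/3) + 4*sqrt(2)/sqrt(6^(1/3)/(sqrt(9 - sqrt(6)) + 3)^(1/3) + 2 + 6^(1/6)*(sqrt(9 - sqrt(6)) + 3)^(1/3)))/6) + C3*exp(a*(2*sqrt(3) + sqrt(6)*sqrt(-6^(1/6)*(sqrt(9 - sqrt(6)) + 3)^(1/3) - 6^(1/3)/(sqrt(9 - sqrt(6)) + 3)^(1/3) + 4*sqrt(2)/sqrt(6^(1/3)/(sqrt(9 - sqrt(6)) + 3)^(1/3) + 2 + 6^(1/6)*(sqrt(9 - sqrt(6)) + 3)^(1/3)) + 4) + sqrt(6)*sqrt(6^(1/3)/(sqrt(9 - sqrt(6)) + 3)^(1/3) + 2 + 6^(1/6)*(sqrt(9 - sqrt(6)) + 3)^(1/3)))/6) + C4*exp(a*(-sqrt(6)*sqrt(-6^(1/6)*(sqrt(9 - sqrt(6)) + 3)^(1/3) - 6^(1/3)/(sqrt(9 - sqrt(6)) + 3)^(1/3) + 4*sqrt(2)/sqrt(6^(1/3)/(sqrt(9 - sqrt(6)) + 3)^(1/3) + 2 + 6^(1/6)*(sqrt(9 - sqrt(6)) + 3)^(1/3)) + 4) + 2*sqrt(3) + sqrt(6)*sqrt(6^(1/3)/(sqrt(9 - sqrt(6)) + 3)^(1/3) + 2 + 6^(1/6)*(sqrt(9 - sqrt(6)) + 3)^(1/3)))/6)


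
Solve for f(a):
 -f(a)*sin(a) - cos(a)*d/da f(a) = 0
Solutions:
 f(a) = C1*cos(a)


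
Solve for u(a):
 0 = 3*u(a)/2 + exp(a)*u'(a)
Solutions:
 u(a) = C1*exp(3*exp(-a)/2)


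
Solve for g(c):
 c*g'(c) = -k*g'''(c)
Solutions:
 g(c) = C1 + Integral(C2*airyai(c*(-1/k)^(1/3)) + C3*airybi(c*(-1/k)^(1/3)), c)


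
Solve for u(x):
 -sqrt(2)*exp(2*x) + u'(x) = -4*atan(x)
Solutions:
 u(x) = C1 - 4*x*atan(x) + sqrt(2)*exp(2*x)/2 + 2*log(x^2 + 1)


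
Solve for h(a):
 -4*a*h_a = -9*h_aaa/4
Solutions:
 h(a) = C1 + Integral(C2*airyai(2*6^(1/3)*a/3) + C3*airybi(2*6^(1/3)*a/3), a)


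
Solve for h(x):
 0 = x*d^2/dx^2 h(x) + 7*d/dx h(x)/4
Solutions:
 h(x) = C1 + C2/x^(3/4)


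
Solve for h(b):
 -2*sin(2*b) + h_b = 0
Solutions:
 h(b) = C1 - cos(2*b)


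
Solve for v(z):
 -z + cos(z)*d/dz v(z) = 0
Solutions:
 v(z) = C1 + Integral(z/cos(z), z)


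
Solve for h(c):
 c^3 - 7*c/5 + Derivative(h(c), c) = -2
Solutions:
 h(c) = C1 - c^4/4 + 7*c^2/10 - 2*c


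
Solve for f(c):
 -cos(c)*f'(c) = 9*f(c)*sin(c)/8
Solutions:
 f(c) = C1*cos(c)^(9/8)


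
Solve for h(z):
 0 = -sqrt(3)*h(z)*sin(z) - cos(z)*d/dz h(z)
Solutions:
 h(z) = C1*cos(z)^(sqrt(3))


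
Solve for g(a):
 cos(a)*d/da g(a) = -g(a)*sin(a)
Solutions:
 g(a) = C1*cos(a)


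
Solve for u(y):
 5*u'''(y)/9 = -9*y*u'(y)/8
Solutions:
 u(y) = C1 + Integral(C2*airyai(-3*3^(1/3)*5^(2/3)*y/10) + C3*airybi(-3*3^(1/3)*5^(2/3)*y/10), y)


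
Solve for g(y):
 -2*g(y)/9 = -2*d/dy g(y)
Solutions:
 g(y) = C1*exp(y/9)


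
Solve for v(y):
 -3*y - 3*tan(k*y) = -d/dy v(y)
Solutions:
 v(y) = C1 + 3*y^2/2 + 3*Piecewise((-log(cos(k*y))/k, Ne(k, 0)), (0, True))


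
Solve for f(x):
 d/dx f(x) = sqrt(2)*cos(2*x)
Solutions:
 f(x) = C1 + sqrt(2)*sin(2*x)/2


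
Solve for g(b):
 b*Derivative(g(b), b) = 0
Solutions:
 g(b) = C1


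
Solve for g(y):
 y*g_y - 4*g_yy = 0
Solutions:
 g(y) = C1 + C2*erfi(sqrt(2)*y/4)


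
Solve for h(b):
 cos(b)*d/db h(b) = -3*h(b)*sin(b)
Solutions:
 h(b) = C1*cos(b)^3


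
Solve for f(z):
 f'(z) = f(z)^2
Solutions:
 f(z) = -1/(C1 + z)


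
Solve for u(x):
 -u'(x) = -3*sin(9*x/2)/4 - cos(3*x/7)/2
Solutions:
 u(x) = C1 + 7*sin(3*x/7)/6 - cos(9*x/2)/6


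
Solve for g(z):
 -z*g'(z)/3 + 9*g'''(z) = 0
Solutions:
 g(z) = C1 + Integral(C2*airyai(z/3) + C3*airybi(z/3), z)


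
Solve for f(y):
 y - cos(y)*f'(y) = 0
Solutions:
 f(y) = C1 + Integral(y/cos(y), y)


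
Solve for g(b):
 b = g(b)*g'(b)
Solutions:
 g(b) = -sqrt(C1 + b^2)
 g(b) = sqrt(C1 + b^2)


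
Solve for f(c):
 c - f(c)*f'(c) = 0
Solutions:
 f(c) = -sqrt(C1 + c^2)
 f(c) = sqrt(C1 + c^2)


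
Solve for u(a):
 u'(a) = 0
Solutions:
 u(a) = C1


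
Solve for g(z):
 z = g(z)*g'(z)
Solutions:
 g(z) = -sqrt(C1 + z^2)
 g(z) = sqrt(C1 + z^2)


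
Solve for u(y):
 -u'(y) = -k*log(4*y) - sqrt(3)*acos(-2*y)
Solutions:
 u(y) = C1 + k*y*(log(y) - 1) + 2*k*y*log(2) + sqrt(3)*(y*acos(-2*y) + sqrt(1 - 4*y^2)/2)


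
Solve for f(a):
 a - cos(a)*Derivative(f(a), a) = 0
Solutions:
 f(a) = C1 + Integral(a/cos(a), a)


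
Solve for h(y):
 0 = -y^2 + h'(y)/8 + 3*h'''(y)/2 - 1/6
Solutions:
 h(y) = C1 + C2*sin(sqrt(3)*y/6) + C3*cos(sqrt(3)*y/6) + 8*y^3/3 - 572*y/3


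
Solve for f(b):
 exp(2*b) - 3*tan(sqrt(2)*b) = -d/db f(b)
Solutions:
 f(b) = C1 - exp(2*b)/2 - 3*sqrt(2)*log(cos(sqrt(2)*b))/2


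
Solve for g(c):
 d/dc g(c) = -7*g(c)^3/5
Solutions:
 g(c) = -sqrt(10)*sqrt(-1/(C1 - 7*c))/2
 g(c) = sqrt(10)*sqrt(-1/(C1 - 7*c))/2


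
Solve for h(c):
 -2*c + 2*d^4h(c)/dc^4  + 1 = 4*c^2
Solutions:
 h(c) = C1 + C2*c + C3*c^2 + C4*c^3 + c^6/180 + c^5/120 - c^4/48


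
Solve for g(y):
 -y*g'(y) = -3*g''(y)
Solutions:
 g(y) = C1 + C2*erfi(sqrt(6)*y/6)


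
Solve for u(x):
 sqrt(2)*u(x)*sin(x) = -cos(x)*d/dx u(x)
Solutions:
 u(x) = C1*cos(x)^(sqrt(2))


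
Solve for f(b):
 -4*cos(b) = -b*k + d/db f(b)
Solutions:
 f(b) = C1 + b^2*k/2 - 4*sin(b)


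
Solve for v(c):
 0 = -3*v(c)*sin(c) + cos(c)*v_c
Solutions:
 v(c) = C1/cos(c)^3


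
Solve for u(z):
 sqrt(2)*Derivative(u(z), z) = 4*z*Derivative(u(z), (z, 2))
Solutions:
 u(z) = C1 + C2*z^(sqrt(2)/4 + 1)


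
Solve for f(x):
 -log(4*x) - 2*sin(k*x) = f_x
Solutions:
 f(x) = C1 - x*log(x) - 2*x*log(2) + x - 2*Piecewise((-cos(k*x)/k, Ne(k, 0)), (0, True))


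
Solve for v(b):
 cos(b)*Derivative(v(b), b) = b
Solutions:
 v(b) = C1 + Integral(b/cos(b), b)


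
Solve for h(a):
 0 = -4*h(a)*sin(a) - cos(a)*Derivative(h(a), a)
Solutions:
 h(a) = C1*cos(a)^4


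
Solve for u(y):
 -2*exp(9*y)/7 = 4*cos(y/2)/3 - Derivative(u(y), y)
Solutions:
 u(y) = C1 + 2*exp(9*y)/63 + 8*sin(y/2)/3


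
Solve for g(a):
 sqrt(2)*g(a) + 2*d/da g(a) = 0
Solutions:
 g(a) = C1*exp(-sqrt(2)*a/2)


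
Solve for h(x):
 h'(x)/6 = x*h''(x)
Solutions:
 h(x) = C1 + C2*x^(7/6)
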